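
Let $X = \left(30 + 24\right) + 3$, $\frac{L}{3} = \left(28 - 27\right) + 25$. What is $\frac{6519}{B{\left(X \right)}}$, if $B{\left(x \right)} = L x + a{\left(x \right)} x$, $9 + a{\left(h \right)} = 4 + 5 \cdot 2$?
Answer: $\frac{2173}{1577} \approx 1.3779$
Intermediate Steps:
$a{\left(h \right)} = 5$ ($a{\left(h \right)} = -9 + \left(4 + 5 \cdot 2\right) = -9 + \left(4 + 10\right) = -9 + 14 = 5$)
$L = 78$ ($L = 3 \left(\left(28 - 27\right) + 25\right) = 3 \left(1 + 25\right) = 3 \cdot 26 = 78$)
$X = 57$ ($X = 54 + 3 = 57$)
$B{\left(x \right)} = 83 x$ ($B{\left(x \right)} = 78 x + 5 x = 83 x$)
$\frac{6519}{B{\left(X \right)}} = \frac{6519}{83 \cdot 57} = \frac{6519}{4731} = 6519 \cdot \frac{1}{4731} = \frac{2173}{1577}$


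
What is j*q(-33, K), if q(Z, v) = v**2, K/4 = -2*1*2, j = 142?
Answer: 36352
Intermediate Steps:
K = -16 (K = 4*(-2*1*2) = 4*(-2*2) = 4*(-4) = -16)
j*q(-33, K) = 142*(-16)**2 = 142*256 = 36352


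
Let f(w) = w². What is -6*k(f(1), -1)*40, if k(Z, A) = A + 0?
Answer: 240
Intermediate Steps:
k(Z, A) = A
-6*k(f(1), -1)*40 = -6*(-1)*40 = 6*40 = 240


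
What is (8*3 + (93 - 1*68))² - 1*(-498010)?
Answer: 500411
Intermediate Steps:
(8*3 + (93 - 1*68))² - 1*(-498010) = (24 + (93 - 68))² + 498010 = (24 + 25)² + 498010 = 49² + 498010 = 2401 + 498010 = 500411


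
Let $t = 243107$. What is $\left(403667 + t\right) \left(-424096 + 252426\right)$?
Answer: $-111031692580$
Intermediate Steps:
$\left(403667 + t\right) \left(-424096 + 252426\right) = \left(403667 + 243107\right) \left(-424096 + 252426\right) = 646774 \left(-171670\right) = -111031692580$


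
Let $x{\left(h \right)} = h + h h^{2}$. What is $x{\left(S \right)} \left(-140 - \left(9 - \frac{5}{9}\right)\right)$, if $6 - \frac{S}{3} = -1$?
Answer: $- \frac{4133584}{3} \approx -1.3779 \cdot 10^{6}$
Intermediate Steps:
$S = 21$ ($S = 18 - -3 = 18 + 3 = 21$)
$x{\left(h \right)} = h + h^{3}$
$x{\left(S \right)} \left(-140 - \left(9 - \frac{5}{9}\right)\right) = \left(21 + 21^{3}\right) \left(-140 - \left(9 - \frac{5}{9}\right)\right) = \left(21 + 9261\right) \left(-140 - \frac{76}{9}\right) = 9282 \left(-140 + \left(-9 + \frac{5}{9}\right)\right) = 9282 \left(-140 - \frac{76}{9}\right) = 9282 \left(- \frac{1336}{9}\right) = - \frac{4133584}{3}$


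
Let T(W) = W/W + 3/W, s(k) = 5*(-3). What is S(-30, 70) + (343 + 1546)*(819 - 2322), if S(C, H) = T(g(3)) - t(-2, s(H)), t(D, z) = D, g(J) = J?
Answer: -2839163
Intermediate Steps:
s(k) = -15
T(W) = 1 + 3/W
S(C, H) = 4 (S(C, H) = (3 + 3)/3 - 1*(-2) = (⅓)*6 + 2 = 2 + 2 = 4)
S(-30, 70) + (343 + 1546)*(819 - 2322) = 4 + (343 + 1546)*(819 - 2322) = 4 + 1889*(-1503) = 4 - 2839167 = -2839163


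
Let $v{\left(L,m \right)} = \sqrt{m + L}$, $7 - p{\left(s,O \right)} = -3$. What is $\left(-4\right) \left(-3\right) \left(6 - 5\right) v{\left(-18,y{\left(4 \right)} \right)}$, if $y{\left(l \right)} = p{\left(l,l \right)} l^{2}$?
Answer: $12 \sqrt{142} \approx 143.0$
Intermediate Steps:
$p{\left(s,O \right)} = 10$ ($p{\left(s,O \right)} = 7 - -3 = 7 + 3 = 10$)
$y{\left(l \right)} = 10 l^{2}$
$v{\left(L,m \right)} = \sqrt{L + m}$
$\left(-4\right) \left(-3\right) \left(6 - 5\right) v{\left(-18,y{\left(4 \right)} \right)} = \left(-4\right) \left(-3\right) \left(6 - 5\right) \sqrt{-18 + 10 \cdot 4^{2}} = 12 \cdot 1 \sqrt{-18 + 10 \cdot 16} = 12 \sqrt{-18 + 160} = 12 \sqrt{142}$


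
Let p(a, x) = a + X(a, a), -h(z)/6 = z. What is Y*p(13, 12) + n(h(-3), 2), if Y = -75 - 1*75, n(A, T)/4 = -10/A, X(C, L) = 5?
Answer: -24320/9 ≈ -2702.2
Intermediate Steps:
h(z) = -6*z
n(A, T) = -40/A (n(A, T) = 4*(-10/A) = -40/A)
p(a, x) = 5 + a (p(a, x) = a + 5 = 5 + a)
Y = -150 (Y = -75 - 75 = -150)
Y*p(13, 12) + n(h(-3), 2) = -150*(5 + 13) - 40/((-6*(-3))) = -150*18 - 40/18 = -2700 - 40*1/18 = -2700 - 20/9 = -24320/9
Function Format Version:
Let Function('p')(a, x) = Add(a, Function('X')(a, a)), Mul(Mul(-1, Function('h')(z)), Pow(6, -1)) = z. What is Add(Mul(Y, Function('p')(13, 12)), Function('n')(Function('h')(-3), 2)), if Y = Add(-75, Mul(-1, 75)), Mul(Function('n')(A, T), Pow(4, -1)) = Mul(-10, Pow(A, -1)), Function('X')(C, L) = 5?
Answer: Rational(-24320, 9) ≈ -2702.2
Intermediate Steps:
Function('h')(z) = Mul(-6, z)
Function('n')(A, T) = Mul(-40, Pow(A, -1)) (Function('n')(A, T) = Mul(4, Mul(-10, Pow(A, -1))) = Mul(-40, Pow(A, -1)))
Function('p')(a, x) = Add(5, a) (Function('p')(a, x) = Add(a, 5) = Add(5, a))
Y = -150 (Y = Add(-75, -75) = -150)
Add(Mul(Y, Function('p')(13, 12)), Function('n')(Function('h')(-3), 2)) = Add(Mul(-150, Add(5, 13)), Mul(-40, Pow(Mul(-6, -3), -1))) = Add(Mul(-150, 18), Mul(-40, Pow(18, -1))) = Add(-2700, Mul(-40, Rational(1, 18))) = Add(-2700, Rational(-20, 9)) = Rational(-24320, 9)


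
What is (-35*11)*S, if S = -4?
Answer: 1540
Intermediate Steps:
(-35*11)*S = -35*11*(-4) = -385*(-4) = 1540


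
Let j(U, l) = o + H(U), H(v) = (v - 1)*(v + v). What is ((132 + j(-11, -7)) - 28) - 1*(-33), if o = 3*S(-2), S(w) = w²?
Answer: 413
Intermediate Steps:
H(v) = 2*v*(-1 + v) (H(v) = (-1 + v)*(2*v) = 2*v*(-1 + v))
o = 12 (o = 3*(-2)² = 3*4 = 12)
j(U, l) = 12 + 2*U*(-1 + U)
((132 + j(-11, -7)) - 28) - 1*(-33) = ((132 + (12 + 2*(-11)*(-1 - 11))) - 28) - 1*(-33) = ((132 + (12 + 2*(-11)*(-12))) - 28) + 33 = ((132 + (12 + 264)) - 28) + 33 = ((132 + 276) - 28) + 33 = (408 - 28) + 33 = 380 + 33 = 413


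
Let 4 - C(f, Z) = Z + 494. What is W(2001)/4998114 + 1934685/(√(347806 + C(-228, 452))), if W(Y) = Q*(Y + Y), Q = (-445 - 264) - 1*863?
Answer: -349508/277673 + 1934685*√21679/86716 ≈ 3283.7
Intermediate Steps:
C(f, Z) = -490 - Z (C(f, Z) = 4 - (Z + 494) = 4 - (494 + Z) = 4 + (-494 - Z) = -490 - Z)
Q = -1572 (Q = -709 - 863 = -1572)
W(Y) = -3144*Y (W(Y) = -1572*(Y + Y) = -3144*Y)
W(2001)/4998114 + 1934685/(√(347806 + C(-228, 452))) = -3144*2001/4998114 + 1934685/(√(347806 + (-490 - 1*452))) = -6291144*1/4998114 + 1934685/(√(347806 + (-490 - 452))) = -349508/277673 + 1934685/(√(347806 - 942)) = -349508/277673 + 1934685/(√346864) = -349508/277673 + 1934685/((4*√21679)) = -349508/277673 + 1934685*(√21679/86716) = -349508/277673 + 1934685*√21679/86716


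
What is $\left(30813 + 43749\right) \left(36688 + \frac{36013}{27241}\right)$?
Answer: $\frac{74521275801402}{27241} \approx 2.7356 \cdot 10^{9}$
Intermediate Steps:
$\left(30813 + 43749\right) \left(36688 + \frac{36013}{27241}\right) = 74562 \left(36688 + 36013 \cdot \frac{1}{27241}\right) = 74562 \left(36688 + \frac{36013}{27241}\right) = 74562 \cdot \frac{999453821}{27241} = \frac{74521275801402}{27241}$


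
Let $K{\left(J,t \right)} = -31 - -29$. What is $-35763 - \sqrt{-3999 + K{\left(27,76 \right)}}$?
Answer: $-35763 - i \sqrt{4001} \approx -35763.0 - 63.253 i$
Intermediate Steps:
$K{\left(J,t \right)} = -2$ ($K{\left(J,t \right)} = -31 + 29 = -2$)
$-35763 - \sqrt{-3999 + K{\left(27,76 \right)}} = -35763 - \sqrt{-3999 - 2} = -35763 - \sqrt{-4001} = -35763 - i \sqrt{4001}$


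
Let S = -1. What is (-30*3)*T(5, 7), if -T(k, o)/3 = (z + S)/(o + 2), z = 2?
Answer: 30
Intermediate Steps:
T(k, o) = -3/(2 + o) (T(k, o) = -3*(2 - 1)/(o + 2) = -3/(2 + o))
(-30*3)*T(5, 7) = (-30*3)*(-3/(2 + 7)) = (-5*18)*(-3/9) = -(-270)/9 = -90*(-⅓) = 30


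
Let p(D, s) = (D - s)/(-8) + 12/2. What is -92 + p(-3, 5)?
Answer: -85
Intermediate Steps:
p(D, s) = 6 - D/8 + s/8 (p(D, s) = (D - s)*(-⅛) + 12*(½) = (-D/8 + s/8) + 6 = 6 - D/8 + s/8)
-92 + p(-3, 5) = -92 + (6 - ⅛*(-3) + (⅛)*5) = -92 + (6 + 3/8 + 5/8) = -92 + 7 = -85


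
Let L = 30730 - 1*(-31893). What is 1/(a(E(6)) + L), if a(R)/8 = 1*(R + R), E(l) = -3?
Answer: 1/62575 ≈ 1.5981e-5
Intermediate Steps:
L = 62623 (L = 30730 + 31893 = 62623)
a(R) = 16*R (a(R) = 8*(1*(R + R)) = 8*(1*(2*R)) = 8*(2*R) = 16*R)
1/(a(E(6)) + L) = 1/(16*(-3) + 62623) = 1/(-48 + 62623) = 1/62575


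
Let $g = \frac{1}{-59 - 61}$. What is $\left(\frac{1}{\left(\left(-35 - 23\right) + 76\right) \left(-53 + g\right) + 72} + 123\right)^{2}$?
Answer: $\frac{4709199464761}{311275449} \approx 15129.0$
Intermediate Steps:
$g = - \frac{1}{120}$ ($g = \frac{1}{-120} = - \frac{1}{120} \approx -0.0083333$)
$\left(\frac{1}{\left(\left(-35 - 23\right) + 76\right) \left(-53 + g\right) + 72} + 123\right)^{2} = \left(\frac{1}{\left(\left(-35 - 23\right) + 76\right) \left(-53 - \frac{1}{120}\right) + 72} + 123\right)^{2} = \left(\frac{1}{\left(\left(-35 - 23\right) + 76\right) \left(- \frac{6361}{120}\right) + 72} + 123\right)^{2} = \left(\frac{1}{\left(-58 + 76\right) \left(- \frac{6361}{120}\right) + 72} + 123\right)^{2} = \left(\frac{1}{18 \left(- \frac{6361}{120}\right) + 72} + 123\right)^{2} = \left(\frac{1}{- \frac{19083}{20} + 72} + 123\right)^{2} = \left(\frac{1}{- \frac{17643}{20}} + 123\right)^{2} = \left(- \frac{20}{17643} + 123\right)^{2} = \left(\frac{2170069}{17643}\right)^{2} = \frac{4709199464761}{311275449}$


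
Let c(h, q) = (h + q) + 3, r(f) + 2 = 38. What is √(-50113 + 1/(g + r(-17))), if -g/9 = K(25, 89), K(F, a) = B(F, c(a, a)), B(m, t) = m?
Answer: I*√198898518/63 ≈ 223.86*I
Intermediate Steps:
r(f) = 36 (r(f) = -2 + 38 = 36)
c(h, q) = 3 + h + q
K(F, a) = F
g = -225 (g = -9*25 = -225)
√(-50113 + 1/(g + r(-17))) = √(-50113 + 1/(-225 + 36)) = √(-50113 + 1/(-189)) = √(-50113 - 1/189) = √(-9471358/189) = I*√198898518/63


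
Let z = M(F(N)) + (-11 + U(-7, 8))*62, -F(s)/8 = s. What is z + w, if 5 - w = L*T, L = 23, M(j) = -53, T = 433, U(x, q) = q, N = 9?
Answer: -10193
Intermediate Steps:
F(s) = -8*s
w = -9954 (w = 5 - 23*433 = 5 - 1*9959 = 5 - 9959 = -9954)
z = -239 (z = -53 + (-11 + 8)*62 = -53 - 3*62 = -53 - 186 = -239)
z + w = -239 - 9954 = -10193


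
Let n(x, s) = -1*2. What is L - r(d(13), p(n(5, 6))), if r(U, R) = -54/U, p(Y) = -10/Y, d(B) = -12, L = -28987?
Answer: -57983/2 ≈ -28992.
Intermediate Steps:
n(x, s) = -2
r(U, R) = -54/U
L - r(d(13), p(n(5, 6))) = -28987 - (-54)/(-12) = -28987 - (-54)*(-1)/12 = -28987 - 1*9/2 = -28987 - 9/2 = -57983/2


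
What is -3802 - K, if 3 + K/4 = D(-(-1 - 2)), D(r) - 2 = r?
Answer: -3810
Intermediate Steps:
D(r) = 2 + r
K = 8 (K = -12 + 4*(2 - (-1 - 2)) = -12 + 4*(2 - 1*(-3)) = -12 + 4*(2 + 3) = -12 + 4*5 = -12 + 20 = 8)
-3802 - K = -3802 - 1*8 = -3802 - 8 = -3810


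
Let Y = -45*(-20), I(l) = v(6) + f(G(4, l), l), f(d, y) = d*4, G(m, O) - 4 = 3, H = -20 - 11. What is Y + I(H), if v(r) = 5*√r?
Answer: 928 + 5*√6 ≈ 940.25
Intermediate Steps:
H = -31
G(m, O) = 7 (G(m, O) = 4 + 3 = 7)
f(d, y) = 4*d
I(l) = 28 + 5*√6 (I(l) = 5*√6 + 4*7 = 5*√6 + 28 = 28 + 5*√6)
Y = 900
Y + I(H) = 900 + (28 + 5*√6) = 928 + 5*√6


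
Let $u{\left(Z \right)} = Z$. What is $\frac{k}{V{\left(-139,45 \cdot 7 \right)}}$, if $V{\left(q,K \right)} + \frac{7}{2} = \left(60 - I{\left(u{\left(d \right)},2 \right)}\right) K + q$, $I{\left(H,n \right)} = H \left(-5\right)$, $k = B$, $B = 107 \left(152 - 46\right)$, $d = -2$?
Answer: $\frac{22684}{31215} \approx 0.7267$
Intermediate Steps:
$B = 11342$ ($B = 107 \cdot 106 = 11342$)
$k = 11342$
$I{\left(H,n \right)} = - 5 H$
$V{\left(q,K \right)} = - \frac{7}{2} + q + 50 K$ ($V{\left(q,K \right)} = - \frac{7}{2} + \left(\left(60 - \left(-5\right) \left(-2\right)\right) K + q\right) = - \frac{7}{2} + \left(\left(60 - 10\right) K + q\right) = - \frac{7}{2} + \left(50 K + q\right) = - \frac{7}{2} + \left(q + 50 K\right) = - \frac{7}{2} + q + 50 K$)
$\frac{k}{V{\left(-139,45 \cdot 7 \right)}} = \frac{11342}{- \frac{7}{2} - 139 + 50 \cdot 45 \cdot 7} = \frac{11342}{- \frac{7}{2} - 139 + 50 \cdot 315} = \frac{11342}{- \frac{7}{2} - 139 + 15750} = \frac{11342}{\frac{31215}{2}} = 11342 \cdot \frac{2}{31215} = \frac{22684}{31215}$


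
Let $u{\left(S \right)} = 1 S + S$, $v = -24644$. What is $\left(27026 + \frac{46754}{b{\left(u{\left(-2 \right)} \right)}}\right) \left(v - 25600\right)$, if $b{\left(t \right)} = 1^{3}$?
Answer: $-3707002320$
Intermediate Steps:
$u{\left(S \right)} = 2 S$ ($u{\left(S \right)} = S + S = 2 S$)
$b{\left(t \right)} = 1$
$\left(27026 + \frac{46754}{b{\left(u{\left(-2 \right)} \right)}}\right) \left(v - 25600\right) = \left(27026 + \frac{46754}{1}\right) \left(-24644 - 25600\right) = \left(27026 + 46754 \cdot 1\right) \left(-50244\right) = \left(27026 + 46754\right) \left(-50244\right) = 73780 \left(-50244\right) = -3707002320$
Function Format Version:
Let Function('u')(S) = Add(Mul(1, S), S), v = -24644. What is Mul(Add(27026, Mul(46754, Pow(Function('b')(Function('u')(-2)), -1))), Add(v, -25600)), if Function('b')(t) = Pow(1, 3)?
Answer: -3707002320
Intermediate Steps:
Function('u')(S) = Mul(2, S) (Function('u')(S) = Add(S, S) = Mul(2, S))
Function('b')(t) = 1
Mul(Add(27026, Mul(46754, Pow(Function('b')(Function('u')(-2)), -1))), Add(v, -25600)) = Mul(Add(27026, Mul(46754, Pow(1, -1))), Add(-24644, -25600)) = Mul(Add(27026, Mul(46754, 1)), -50244) = Mul(Add(27026, 46754), -50244) = Mul(73780, -50244) = -3707002320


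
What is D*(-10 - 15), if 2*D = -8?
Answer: 100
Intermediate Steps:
D = -4 (D = (1/2)*(-8) = -4)
D*(-10 - 15) = -4*(-10 - 15) = -4*(-25) = 100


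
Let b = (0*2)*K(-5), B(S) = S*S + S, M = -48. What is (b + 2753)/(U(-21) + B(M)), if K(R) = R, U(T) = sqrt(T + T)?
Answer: 1035128/848263 - 2753*I*sqrt(42)/5089578 ≈ 1.2203 - 0.0035055*I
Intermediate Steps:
U(T) = sqrt(2)*sqrt(T) (U(T) = sqrt(2*T) = sqrt(2)*sqrt(T))
B(S) = S + S**2 (B(S) = S**2 + S = S + S**2)
b = 0 (b = (0*2)*(-5) = 0*(-5) = 0)
(b + 2753)/(U(-21) + B(M)) = (0 + 2753)/(sqrt(2)*sqrt(-21) - 48*(1 - 48)) = 2753/(sqrt(2)*(I*sqrt(21)) - 48*(-47)) = 2753/(I*sqrt(42) + 2256) = 2753/(2256 + I*sqrt(42))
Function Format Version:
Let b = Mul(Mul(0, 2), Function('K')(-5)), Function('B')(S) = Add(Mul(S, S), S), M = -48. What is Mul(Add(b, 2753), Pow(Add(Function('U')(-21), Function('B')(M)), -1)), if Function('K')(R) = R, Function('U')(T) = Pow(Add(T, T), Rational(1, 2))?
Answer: Add(Rational(1035128, 848263), Mul(Rational(-2753, 5089578), I, Pow(42, Rational(1, 2)))) ≈ Add(1.2203, Mul(-0.0035055, I))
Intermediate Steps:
Function('U')(T) = Mul(Pow(2, Rational(1, 2)), Pow(T, Rational(1, 2))) (Function('U')(T) = Pow(Mul(2, T), Rational(1, 2)) = Mul(Pow(2, Rational(1, 2)), Pow(T, Rational(1, 2))))
Function('B')(S) = Add(S, Pow(S, 2)) (Function('B')(S) = Add(Pow(S, 2), S) = Add(S, Pow(S, 2)))
b = 0 (b = Mul(Mul(0, 2), -5) = Mul(0, -5) = 0)
Mul(Add(b, 2753), Pow(Add(Function('U')(-21), Function('B')(M)), -1)) = Mul(Add(0, 2753), Pow(Add(Mul(Pow(2, Rational(1, 2)), Pow(-21, Rational(1, 2))), Mul(-48, Add(1, -48))), -1)) = Mul(2753, Pow(Add(Mul(Pow(2, Rational(1, 2)), Mul(I, Pow(21, Rational(1, 2)))), Mul(-48, -47)), -1)) = Mul(2753, Pow(Add(Mul(I, Pow(42, Rational(1, 2))), 2256), -1)) = Mul(2753, Pow(Add(2256, Mul(I, Pow(42, Rational(1, 2)))), -1))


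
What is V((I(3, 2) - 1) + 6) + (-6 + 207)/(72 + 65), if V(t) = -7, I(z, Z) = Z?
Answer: -758/137 ≈ -5.5328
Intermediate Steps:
V((I(3, 2) - 1) + 6) + (-6 + 207)/(72 + 65) = -7 + (-6 + 207)/(72 + 65) = -7 + 201/137 = -758/137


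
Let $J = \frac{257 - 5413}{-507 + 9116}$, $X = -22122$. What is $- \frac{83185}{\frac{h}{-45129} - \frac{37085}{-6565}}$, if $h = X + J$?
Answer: $- \frac{42434409694563705}{3131685301039} \approx -13550.0$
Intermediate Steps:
$J = - \frac{5156}{8609} \approx -0.59891$
$h = - \frac{190453454}{8609}$ ($h = -22122 - \frac{5156}{8609} = - \frac{190453454}{8609} \approx -22123.0$)
$- \frac{83185}{\frac{h}{-45129} - \frac{37085}{-6565}} = - \frac{83185}{- \frac{190453454}{8609 \left(-45129\right)} - \frac{37085}{-6565}} = - \frac{83185}{\left(- \frac{190453454}{8609}\right) \left(- \frac{1}{45129}\right) - - \frac{7417}{1313}} = - \frac{83185}{\frac{190453454}{388515561} + \frac{7417}{1313}} = - \frac{83185}{\frac{3131685301039}{510120931593}} = \left(-83185\right) \frac{510120931593}{3131685301039} = - \frac{42434409694563705}{3131685301039}$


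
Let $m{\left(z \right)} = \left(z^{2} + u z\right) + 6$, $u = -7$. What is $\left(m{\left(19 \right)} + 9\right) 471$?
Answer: $114453$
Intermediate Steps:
$m{\left(z \right)} = 6 + z^{2} - 7 z$ ($m{\left(z \right)} = \left(z^{2} - 7 z\right) + 6 = 6 + z^{2} - 7 z$)
$\left(m{\left(19 \right)} + 9\right) 471 = \left(\left(6 + 19^{2} - 133\right) + 9\right) 471 = \left(\left(6 + 361 - 133\right) + 9\right) 471 = \left(234 + 9\right) 471 = 243 \cdot 471 = 114453$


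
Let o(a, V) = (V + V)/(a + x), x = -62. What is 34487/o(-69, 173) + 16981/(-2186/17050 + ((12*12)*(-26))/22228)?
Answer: -341828562272247/4862407546 ≈ -70300.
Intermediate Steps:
o(a, V) = 2*V/(-62 + a) (o(a, V) = (V + V)/(a - 62) = (2*V)/(-62 + a) = 2*V/(-62 + a))
34487/o(-69, 173) + 16981/(-2186/17050 + ((12*12)*(-26))/22228) = 34487/((2*173/(-62 - 69))) + 16981/(-2186/17050 + ((12*12)*(-26))/22228) = 34487/((2*173/(-131))) + 16981/(-2186*1/17050 + (144*(-26))*(1/22228)) = 34487/((2*173*(-1/131))) + 16981/(-1093/8525 - 3744*1/22228) = 34487/(-346/131) + 16981/(-1093/8525 - 936/5557) = 34487*(-131/346) + 16981/(-14053201/47373425) = -4517797/346 + 16981*(-47373425/14053201) = -4517797/346 - 804448129925/14053201 = -341828562272247/4862407546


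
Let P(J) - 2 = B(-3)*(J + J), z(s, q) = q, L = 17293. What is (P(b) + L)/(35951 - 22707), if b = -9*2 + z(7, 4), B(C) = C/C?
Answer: 17267/13244 ≈ 1.3038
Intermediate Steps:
B(C) = 1
b = -14 (b = -9*2 + 4 = -18 + 4 = -14)
P(J) = 2 + 2*J (P(J) = 2 + 1*(J + J) = 2 + 1*(2*J) = 2 + 2*J)
(P(b) + L)/(35951 - 22707) = ((2 + 2*(-14)) + 17293)/(35951 - 22707) = ((2 - 28) + 17293)/13244 = (-26 + 17293)*(1/13244) = 17267*(1/13244) = 17267/13244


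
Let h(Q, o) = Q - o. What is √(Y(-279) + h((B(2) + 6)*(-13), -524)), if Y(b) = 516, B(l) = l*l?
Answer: √910 ≈ 30.166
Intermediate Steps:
B(l) = l²
√(Y(-279) + h((B(2) + 6)*(-13), -524)) = √(516 + ((2² + 6)*(-13) - 1*(-524))) = √(516 + ((4 + 6)*(-13) + 524)) = √(516 + (10*(-13) + 524)) = √(516 + (-130 + 524)) = √(516 + 394) = √910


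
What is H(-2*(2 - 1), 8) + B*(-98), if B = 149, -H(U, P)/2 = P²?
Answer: -14730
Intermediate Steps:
H(U, P) = -2*P²
H(-2*(2 - 1), 8) + B*(-98) = -2*8² + 149*(-98) = -2*64 - 14602 = -128 - 14602 = -14730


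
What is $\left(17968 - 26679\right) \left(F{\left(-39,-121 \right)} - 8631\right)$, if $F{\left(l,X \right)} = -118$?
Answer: $76212539$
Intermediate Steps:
$\left(17968 - 26679\right) \left(F{\left(-39,-121 \right)} - 8631\right) = \left(17968 - 26679\right) \left(-118 - 8631\right) = \left(-8711\right) \left(-8749\right) = 76212539$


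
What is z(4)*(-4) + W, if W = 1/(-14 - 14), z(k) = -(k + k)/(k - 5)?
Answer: -897/28 ≈ -32.036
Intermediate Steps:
z(k) = -2*k/(-5 + k)
W = -1/28 (W = 1/(-28) = -1/28 ≈ -0.035714)
z(4)*(-4) + W = -2*4/(-5 + 4)*(-4) - 1/28 = -2*4/(-1)*(-4) - 1/28 = -2*4*(-1)*(-4) - 1/28 = 8*(-4) - 1/28 = -32 - 1/28 = -897/28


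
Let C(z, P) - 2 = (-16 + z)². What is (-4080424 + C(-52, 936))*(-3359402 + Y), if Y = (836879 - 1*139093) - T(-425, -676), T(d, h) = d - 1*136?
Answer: 10845922646890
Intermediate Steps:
C(z, P) = 2 + (-16 + z)²
T(d, h) = -136 + d (T(d, h) = d - 136 = -136 + d)
Y = 698347 (Y = (836879 - 1*139093) - (-136 - 425) = (836879 - 139093) - 1*(-561) = 697786 + 561 = 698347)
(-4080424 + C(-52, 936))*(-3359402 + Y) = (-4080424 + (2 + (-16 - 52)²))*(-3359402 + 698347) = (-4080424 + (2 + (-68)²))*(-2661055) = (-4080424 + (2 + 4624))*(-2661055) = (-4080424 + 4626)*(-2661055) = -4075798*(-2661055) = 10845922646890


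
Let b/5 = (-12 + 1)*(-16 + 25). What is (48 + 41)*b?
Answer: -44055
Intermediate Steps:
b = -495 (b = 5*((-12 + 1)*(-16 + 25)) = 5*(-11*9) = 5*(-99) = -495)
(48 + 41)*b = (48 + 41)*(-495) = 89*(-495) = -44055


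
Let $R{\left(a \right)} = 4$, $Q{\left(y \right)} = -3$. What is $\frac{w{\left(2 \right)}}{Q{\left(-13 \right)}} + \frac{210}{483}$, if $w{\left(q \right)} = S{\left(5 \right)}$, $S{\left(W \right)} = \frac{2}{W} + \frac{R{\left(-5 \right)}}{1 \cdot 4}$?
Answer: $- \frac{11}{345} \approx -0.031884$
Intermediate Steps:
$S{\left(W \right)} = 1 + \frac{2}{W}$ ($S{\left(W \right)} = \frac{2}{W} + \frac{4}{1 \cdot 4} = \frac{2}{W} + \frac{4}{4} = \frac{2}{W} + 4 \cdot \frac{1}{4} = \frac{2}{W} + 1 = 1 + \frac{2}{W}$)
$w{\left(q \right)} = \frac{7}{5}$ ($w{\left(q \right)} = \frac{2 + 5}{5} = \frac{1}{5} \cdot 7 = \frac{7}{5}$)
$\frac{w{\left(2 \right)}}{Q{\left(-13 \right)}} + \frac{210}{483} = \frac{7}{5 \left(-3\right)} + \frac{210}{483} = \frac{7}{5} \left(- \frac{1}{3}\right) + 210 \cdot \frac{1}{483} = - \frac{7}{15} + \frac{10}{23} = - \frac{11}{345}$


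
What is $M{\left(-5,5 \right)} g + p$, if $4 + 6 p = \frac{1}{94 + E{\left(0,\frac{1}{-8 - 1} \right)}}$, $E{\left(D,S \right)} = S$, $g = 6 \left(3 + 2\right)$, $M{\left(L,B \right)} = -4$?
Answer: $- \frac{611771}{5070} \approx -120.66$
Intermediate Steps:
$g = 30$ ($g = 6 \cdot 5 = 30$)
$p = - \frac{3371}{5070}$ ($p = - \frac{2}{3} + \frac{1}{6 \left(94 + \frac{1}{-8 - 1}\right)} = - \frac{2}{3} + \frac{1}{6 \left(94 + \frac{1}{-9}\right)} = - \frac{2}{3} + \frac{1}{6 \left(94 - \frac{1}{9}\right)} = - \frac{2}{3} + \frac{1}{6 \cdot \frac{845}{9}} = - \frac{2}{3} + \frac{1}{6} \cdot \frac{9}{845} = - \frac{2}{3} + \frac{3}{1690} = - \frac{3371}{5070} \approx -0.66489$)
$M{\left(-5,5 \right)} g + p = \left(-4\right) 30 - \frac{3371}{5070} = -120 - \frac{3371}{5070} = - \frac{611771}{5070}$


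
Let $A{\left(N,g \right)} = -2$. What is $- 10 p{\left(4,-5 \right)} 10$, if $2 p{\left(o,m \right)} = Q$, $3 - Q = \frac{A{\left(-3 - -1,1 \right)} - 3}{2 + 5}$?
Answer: $- \frac{1300}{7} \approx -185.71$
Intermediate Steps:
$Q = \frac{26}{7}$ ($Q = 3 - \frac{-2 - 3}{2 + 5} = 3 - - \frac{5}{7} = 3 + \frac{5}{7} = \frac{26}{7} \approx 3.7143$)
$p{\left(o,m \right)} = \frac{13}{7}$ ($p{\left(o,m \right)} = \frac{1}{2} \cdot \frac{26}{7} = \frac{13}{7}$)
$- 10 p{\left(4,-5 \right)} 10 = \left(-10\right) \frac{13}{7} \cdot 10 = \left(- \frac{130}{7}\right) 10 = - \frac{1300}{7}$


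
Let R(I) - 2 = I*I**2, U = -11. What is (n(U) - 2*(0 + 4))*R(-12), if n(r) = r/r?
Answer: 12082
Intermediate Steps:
R(I) = 2 + I**3 (R(I) = 2 + I*I**2 = 2 + I**3)
n(r) = 1
(n(U) - 2*(0 + 4))*R(-12) = (1 - 2*(0 + 4))*(2 + (-12)**3) = (1 - 2*4)*(2 - 1728) = (1 - 8)*(-1726) = -7*(-1726) = 12082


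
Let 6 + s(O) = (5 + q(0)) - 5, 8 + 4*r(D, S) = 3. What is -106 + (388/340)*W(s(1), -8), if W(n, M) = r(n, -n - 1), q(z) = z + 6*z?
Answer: -7305/68 ≈ -107.43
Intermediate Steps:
q(z) = 7*z
r(D, S) = -5/4 (r(D, S) = -2 + (¼)*3 = -2 + ¾ = -5/4)
s(O) = -6 (s(O) = -6 + ((5 + 7*0) - 5) = -6 + ((5 + 0) - 5) = -6 + (5 - 5) = -6 + 0 = -6)
W(n, M) = -5/4
-106 + (388/340)*W(s(1), -8) = -106 + (388/340)*(-5/4) = -106 + (388*(1/340))*(-5/4) = -106 + (97/85)*(-5/4) = -106 - 97/68 = -7305/68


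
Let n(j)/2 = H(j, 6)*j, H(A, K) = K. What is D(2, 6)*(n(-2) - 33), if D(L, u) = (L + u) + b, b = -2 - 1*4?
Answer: -114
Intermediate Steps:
b = -6 (b = -2 - 4 = -6)
D(L, u) = -6 + L + u (D(L, u) = (L + u) - 6 = -6 + L + u)
n(j) = 12*j (n(j) = 2*(6*j) = 12*j)
D(2, 6)*(n(-2) - 33) = (-6 + 2 + 6)*(12*(-2) - 33) = 2*(-24 - 33) = 2*(-57) = -114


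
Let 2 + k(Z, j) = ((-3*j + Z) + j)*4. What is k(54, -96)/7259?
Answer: 982/7259 ≈ 0.13528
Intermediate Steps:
k(Z, j) = -2 - 8*j + 4*Z (k(Z, j) = -2 + ((-3*j + Z) + j)*4 = -2 + ((Z - 3*j) + j)*4 = -2 + (Z - 2*j)*4 = -2 + (-8*j + 4*Z) = -2 - 8*j + 4*Z)
k(54, -96)/7259 = (-2 - 8*(-96) + 4*54)/7259 = (-2 + 768 + 216)*(1/7259) = 982*(1/7259) = 982/7259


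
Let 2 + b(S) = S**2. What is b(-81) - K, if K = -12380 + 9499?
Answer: 9440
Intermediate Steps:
K = -2881
b(S) = -2 + S**2
b(-81) - K = (-2 + (-81)**2) - 1*(-2881) = (-2 + 6561) + 2881 = 6559 + 2881 = 9440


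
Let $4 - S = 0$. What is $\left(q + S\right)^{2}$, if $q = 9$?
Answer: $169$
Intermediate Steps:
$S = 4$ ($S = 4 - 0 = 4 + 0 = 4$)
$\left(q + S\right)^{2} = \left(9 + 4\right)^{2} = 13^{2} = 169$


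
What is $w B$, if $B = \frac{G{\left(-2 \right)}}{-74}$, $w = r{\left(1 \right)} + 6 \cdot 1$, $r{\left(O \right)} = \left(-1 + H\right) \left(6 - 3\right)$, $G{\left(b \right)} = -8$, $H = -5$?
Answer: $- \frac{48}{37} \approx -1.2973$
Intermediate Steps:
$r{\left(O \right)} = -18$ ($r{\left(O \right)} = \left(-1 - 5\right) \left(6 - 3\right) = \left(-6\right) 3 = -18$)
$w = -12$ ($w = -18 + 6 \cdot 1 = -18 + 6 = -12$)
$B = \frac{4}{37}$ ($B = - \frac{8}{-74} = \left(-8\right) \left(- \frac{1}{74}\right) = \frac{4}{37} \approx 0.10811$)
$w B = \left(-12\right) \frac{4}{37} = - \frac{48}{37}$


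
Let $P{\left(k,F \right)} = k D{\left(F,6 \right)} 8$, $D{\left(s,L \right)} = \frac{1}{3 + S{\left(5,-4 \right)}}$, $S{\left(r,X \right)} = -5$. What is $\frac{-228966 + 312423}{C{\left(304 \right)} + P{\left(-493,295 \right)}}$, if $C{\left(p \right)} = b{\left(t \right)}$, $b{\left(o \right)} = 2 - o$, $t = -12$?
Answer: $\frac{27819}{662} \approx 42.023$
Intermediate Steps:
$D{\left(s,L \right)} = - \frac{1}{2}$ ($D{\left(s,L \right)} = \frac{1}{3 - 5} = \frac{1}{-2} = - \frac{1}{2}$)
$C{\left(p \right)} = 14$ ($C{\left(p \right)} = 2 - -12 = 2 + 12 = 14$)
$P{\left(k,F \right)} = - 4 k$ ($P{\left(k,F \right)} = k \left(- \frac{1}{2}\right) 8 = - \frac{k}{2} \cdot 8 = - 4 k$)
$\frac{-228966 + 312423}{C{\left(304 \right)} + P{\left(-493,295 \right)}} = \frac{-228966 + 312423}{14 - -1972} = \frac{83457}{14 + 1972} = \frac{83457}{1986} = 83457 \cdot \frac{1}{1986} = \frac{27819}{662}$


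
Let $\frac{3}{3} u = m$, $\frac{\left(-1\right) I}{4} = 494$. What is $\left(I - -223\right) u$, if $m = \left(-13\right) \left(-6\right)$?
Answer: $-136734$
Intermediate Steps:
$I = -1976$ ($I = \left(-4\right) 494 = -1976$)
$m = 78$
$u = 78$
$\left(I - -223\right) u = \left(-1976 - -223\right) 78 = \left(-1976 + 223\right) 78 = \left(-1753\right) 78 = -136734$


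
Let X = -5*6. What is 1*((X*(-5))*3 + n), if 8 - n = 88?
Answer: 370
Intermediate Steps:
n = -80 (n = 8 - 1*88 = 8 - 88 = -80)
X = -30
1*((X*(-5))*3 + n) = 1*(-30*(-5)*3 - 80) = 1*(150*3 - 80) = 1*(450 - 80) = 1*370 = 370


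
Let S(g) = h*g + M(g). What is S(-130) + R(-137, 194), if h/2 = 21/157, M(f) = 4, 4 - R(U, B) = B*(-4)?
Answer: 117628/157 ≈ 749.22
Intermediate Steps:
R(U, B) = 4 + 4*B (R(U, B) = 4 - B*(-4) = 4 - (-4)*B = 4 + 4*B)
h = 42/157 (h = 2*(21/157) = 42/157 ≈ 0.26752)
S(g) = 4 + 42*g/157 (S(g) = 42*g/157 + 4 = 4 + 42*g/157)
S(-130) + R(-137, 194) = (4 + (42/157)*(-130)) + (4 + 4*194) = (4 - 5460/157) + (4 + 776) = -4832/157 + 780 = 117628/157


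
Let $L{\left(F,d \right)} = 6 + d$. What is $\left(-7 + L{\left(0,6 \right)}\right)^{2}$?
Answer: $25$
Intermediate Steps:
$\left(-7 + L{\left(0,6 \right)}\right)^{2} = \left(-7 + \left(6 + 6\right)\right)^{2} = \left(-7 + 12\right)^{2} = 5^{2} = 25$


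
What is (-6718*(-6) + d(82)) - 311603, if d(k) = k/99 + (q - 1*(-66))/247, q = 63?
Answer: -6633943610/24453 ≈ -2.7129e+5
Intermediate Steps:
d(k) = 129/247 + k/99 (d(k) = k/99 + (63 - 1*(-66))/247 = k*(1/99) + (63 + 66)*(1/247) = k/99 + 129*(1/247) = k/99 + 129/247 = 129/247 + k/99)
(-6718*(-6) + d(82)) - 311603 = (-6718*(-6) + (129/247 + (1/99)*82)) - 311603 = (40308 + (129/247 + 82/99)) - 311603 = (40308 + 33025/24453) - 311603 = 985684549/24453 - 311603 = -6633943610/24453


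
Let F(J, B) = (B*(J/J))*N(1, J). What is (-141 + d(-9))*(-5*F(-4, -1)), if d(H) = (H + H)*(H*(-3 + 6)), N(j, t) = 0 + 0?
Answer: 0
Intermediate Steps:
N(j, t) = 0
F(J, B) = 0 (F(J, B) = (B*(J/J))*0 = (B*1)*0 = B*0 = 0)
d(H) = 6*H**2 (d(H) = (2*H)*(H*3) = (2*H)*(3*H) = 6*H**2)
(-141 + d(-9))*(-5*F(-4, -1)) = (-141 + 6*(-9)**2)*(-5*0) = (-141 + 6*81)*0 = (-141 + 486)*0 = 345*0 = 0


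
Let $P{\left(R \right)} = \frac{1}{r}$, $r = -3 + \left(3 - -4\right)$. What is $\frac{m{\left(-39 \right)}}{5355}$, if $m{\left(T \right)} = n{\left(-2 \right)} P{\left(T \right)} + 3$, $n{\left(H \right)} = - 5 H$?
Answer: $\frac{11}{10710} \approx 0.0010271$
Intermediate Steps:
$r = 4$ ($r = -3 + \left(3 + 4\right) = -3 + 7 = 4$)
$P{\left(R \right)} = \frac{1}{4}$
$m{\left(T \right)} = \frac{11}{2}$ ($m{\left(T \right)} = \left(-5\right) \left(-2\right) \frac{1}{4} + 3 = 10 \cdot \frac{1}{4} + 3 = \frac{5}{2} + 3 = \frac{11}{2}$)
$\frac{m{\left(-39 \right)}}{5355} = \frac{11}{2 \cdot 5355} = \frac{11}{2} \cdot \frac{1}{5355} = \frac{11}{10710}$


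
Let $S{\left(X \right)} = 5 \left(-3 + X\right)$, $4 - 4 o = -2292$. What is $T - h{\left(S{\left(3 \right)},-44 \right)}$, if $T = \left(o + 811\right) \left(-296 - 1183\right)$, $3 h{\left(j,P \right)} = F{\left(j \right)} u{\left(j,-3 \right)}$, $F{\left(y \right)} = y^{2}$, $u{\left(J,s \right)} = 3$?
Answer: $-2048415$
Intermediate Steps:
$o = 574$ ($o = 1 - -573 = 1 + 573 = 574$)
$S{\left(X \right)} = -15 + 5 X$
$h{\left(j,P \right)} = j^{2}$ ($h{\left(j,P \right)} = \frac{j^{2} \cdot 3}{3} = \frac{3 j^{2}}{3} = j^{2}$)
$T = -2048415$ ($T = \left(574 + 811\right) \left(-296 - 1183\right) = 1385 \left(-1479\right) = -2048415$)
$T - h{\left(S{\left(3 \right)},-44 \right)} = -2048415 - \left(-15 + 5 \cdot 3\right)^{2} = -2048415 - \left(-15 + 15\right)^{2} = -2048415 - 0^{2} = -2048415 - 0 = -2048415 + 0 = -2048415$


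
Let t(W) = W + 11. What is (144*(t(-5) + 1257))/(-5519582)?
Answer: -90936/2759791 ≈ -0.032950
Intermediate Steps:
t(W) = 11 + W
(144*(t(-5) + 1257))/(-5519582) = (144*((11 - 5) + 1257))/(-5519582) = (144*(6 + 1257))*(-1/5519582) = (144*1263)*(-1/5519582) = 181872*(-1/5519582) = -90936/2759791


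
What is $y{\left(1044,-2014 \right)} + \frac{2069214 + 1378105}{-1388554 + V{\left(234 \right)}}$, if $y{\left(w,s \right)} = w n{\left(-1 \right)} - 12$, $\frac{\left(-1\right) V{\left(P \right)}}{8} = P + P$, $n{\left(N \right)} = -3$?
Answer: $- \frac{4380832231}{1392298} \approx -3146.5$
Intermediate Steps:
$V{\left(P \right)} = - 16 P$ ($V{\left(P \right)} = - 8 \left(P + P\right) = - 8 \cdot 2 P = - 16 P$)
$y{\left(w,s \right)} = -12 - 3 w$ ($y{\left(w,s \right)} = w \left(-3\right) - 12 = - 3 w - 12 = -12 - 3 w$)
$y{\left(1044,-2014 \right)} + \frac{2069214 + 1378105}{-1388554 + V{\left(234 \right)}} = \left(-12 - 3132\right) + \frac{2069214 + 1378105}{-1388554 - 3744} = \left(-12 - 3132\right) + \frac{3447319}{-1388554 - 3744} = -3144 + \frac{3447319}{-1392298} = -3144 + 3447319 \left(- \frac{1}{1392298}\right) = -3144 - \frac{3447319}{1392298} = - \frac{4380832231}{1392298}$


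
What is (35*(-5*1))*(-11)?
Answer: 1925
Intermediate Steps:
(35*(-5*1))*(-11) = (35*(-5))*(-11) = -175*(-11) = 1925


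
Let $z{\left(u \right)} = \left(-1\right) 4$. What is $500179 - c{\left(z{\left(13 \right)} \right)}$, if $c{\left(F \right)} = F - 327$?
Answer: $500510$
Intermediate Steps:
$z{\left(u \right)} = -4$
$c{\left(F \right)} = -327 + F$ ($c{\left(F \right)} = F - 327 = -327 + F$)
$500179 - c{\left(z{\left(13 \right)} \right)} = 500179 - \left(-327 - 4\right) = 500179 - -331 = 500179 + 331 = 500510$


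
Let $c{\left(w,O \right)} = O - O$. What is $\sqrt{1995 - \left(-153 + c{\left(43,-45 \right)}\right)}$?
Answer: $2 \sqrt{537} \approx 46.346$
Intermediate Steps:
$c{\left(w,O \right)} = 0$
$\sqrt{1995 - \left(-153 + c{\left(43,-45 \right)}\right)} = \sqrt{1995 + \left(153 - 0\right)} = \sqrt{1995 + \left(153 + 0\right)} = \sqrt{1995 + 153} = \sqrt{2148} = 2 \sqrt{537}$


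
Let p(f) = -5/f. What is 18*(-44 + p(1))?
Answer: -882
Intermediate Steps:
18*(-44 + p(1)) = 18*(-44 - 5/1) = 18*(-44 - 5*1) = 18*(-44 - 5) = 18*(-49) = -882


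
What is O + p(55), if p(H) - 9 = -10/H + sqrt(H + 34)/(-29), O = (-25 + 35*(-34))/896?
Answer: 73547/9856 - sqrt(89)/29 ≈ 7.1368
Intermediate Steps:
O = -1215/896 (O = (-25 - 1190)*(1/896) = -1215*1/896 = -1215/896 ≈ -1.3560)
p(H) = 9 - 10/H - sqrt(34 + H)/29 (p(H) = 9 + (-10/H + sqrt(H + 34)/(-29)) = 9 + (-10/H + sqrt(34 + H)*(-1/29)) = 9 + (-10/H - sqrt(34 + H)/29) = 9 - 10/H - sqrt(34 + H)/29)
O + p(55) = -1215/896 + (9 - 10/55 - sqrt(34 + 55)/29) = -1215/896 + (9 - 10*1/55 - sqrt(89)/29) = -1215/896 + (9 - 2/11 - sqrt(89)/29) = -1215/896 + (97/11 - sqrt(89)/29) = 73547/9856 - sqrt(89)/29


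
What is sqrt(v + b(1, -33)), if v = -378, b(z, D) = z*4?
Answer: I*sqrt(374) ≈ 19.339*I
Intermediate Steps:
b(z, D) = 4*z
sqrt(v + b(1, -33)) = sqrt(-378 + 4*1) = sqrt(-378 + 4) = sqrt(-374) = I*sqrt(374)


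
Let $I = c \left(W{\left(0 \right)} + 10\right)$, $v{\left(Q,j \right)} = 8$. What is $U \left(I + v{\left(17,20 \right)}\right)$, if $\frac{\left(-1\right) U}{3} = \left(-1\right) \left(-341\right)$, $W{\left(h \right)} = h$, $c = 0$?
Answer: $-8184$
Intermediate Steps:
$U = -1023$ ($U = - 3 \left(\left(-1\right) \left(-341\right)\right) = \left(-3\right) 341 = -1023$)
$I = 0$ ($I = 0 \left(0 + 10\right) = 0 \cdot 10 = 0$)
$U \left(I + v{\left(17,20 \right)}\right) = - 1023 \left(0 + 8\right) = \left(-1023\right) 8 = -8184$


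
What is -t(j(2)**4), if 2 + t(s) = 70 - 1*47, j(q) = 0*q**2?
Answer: -21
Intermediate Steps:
j(q) = 0
t(s) = 21 (t(s) = -2 + (70 - 1*47) = -2 + (70 - 47) = -2 + 23 = 21)
-t(j(2)**4) = -1*21 = -21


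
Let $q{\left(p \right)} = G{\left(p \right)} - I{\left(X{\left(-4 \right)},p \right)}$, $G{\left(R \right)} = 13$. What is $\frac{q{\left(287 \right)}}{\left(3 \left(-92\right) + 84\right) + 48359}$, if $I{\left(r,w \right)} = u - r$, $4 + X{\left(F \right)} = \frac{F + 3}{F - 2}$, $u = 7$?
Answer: $\frac{13}{289002} \approx 4.4982 \cdot 10^{-5}$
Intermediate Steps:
$X{\left(F \right)} = -4 + \frac{3 + F}{-2 + F}$ ($X{\left(F \right)} = -4 + \frac{F + 3}{F - 2} = -4 + \frac{3 + F}{-2 + F}$)
$I{\left(r,w \right)} = 7 - r$
$q{\left(p \right)} = \frac{13}{6}$ ($q{\left(p \right)} = 13 - \left(7 - \frac{11 - -12}{-2 - 4}\right) = 13 - \left(7 - \frac{11 + 12}{-6}\right) = 13 - \left(7 - \left(- \frac{1}{6}\right) 23\right) = 13 - \left(7 - - \frac{23}{6}\right) = 13 - \left(7 + \frac{23}{6}\right) = 13 - \frac{65}{6} = \frac{13}{6}$)
$\frac{q{\left(287 \right)}}{\left(3 \left(-92\right) + 84\right) + 48359} = \frac{13}{6 \left(\left(3 \left(-92\right) + 84\right) + 48359\right)} = \frac{13}{6 \left(\left(-276 + 84\right) + 48359\right)} = \frac{13}{6 \left(-192 + 48359\right)} = \frac{13}{6 \cdot 48167} = \frac{13}{6} \cdot \frac{1}{48167} = \frac{13}{289002}$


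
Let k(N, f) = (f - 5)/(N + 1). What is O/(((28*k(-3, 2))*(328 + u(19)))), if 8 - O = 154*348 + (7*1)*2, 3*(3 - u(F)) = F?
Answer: -26799/6818 ≈ -3.9306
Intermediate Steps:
u(F) = 3 - F/3
k(N, f) = (-5 + f)/(1 + N)
O = -53598 (O = 8 - (154*348 + (7*1)*2) = 8 - (53592 + 7*2) = 8 - (53592 + 14) = 8 - 1*53606 = 8 - 53606 = -53598)
O/(((28*k(-3, 2))*(328 + u(19)))) = -53598*(1 - 3)/(28*(-5 + 2)*(328 + (3 - ⅓*19))) = -53598*1/(42*(328 + (3 - 19/3))) = -53598*1/(42*(328 - 10/3)) = -53598/((28*(3/2))*(974/3)) = -53598/(42*(974/3)) = -53598/13636 = -53598*1/13636 = -26799/6818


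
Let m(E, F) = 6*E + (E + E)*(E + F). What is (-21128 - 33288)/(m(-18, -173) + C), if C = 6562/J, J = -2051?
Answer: -55803608/6937303 ≈ -8.0440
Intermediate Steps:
m(E, F) = 6*E + 2*E*(E + F) (m(E, F) = 6*E + (2*E)*(E + F) = 6*E + 2*E*(E + F))
C = -6562/2051 (C = 6562/(-2051) = 6562*(-1/2051) = -6562/2051 ≈ -3.1994)
(-21128 - 33288)/(m(-18, -173) + C) = (-21128 - 33288)/(2*(-18)*(3 - 18 - 173) - 6562/2051) = -54416/(2*(-18)*(-188) - 6562/2051) = -54416/(6768 - 6562/2051) = -54416/13874606/2051 = -54416*2051/13874606 = -55803608/6937303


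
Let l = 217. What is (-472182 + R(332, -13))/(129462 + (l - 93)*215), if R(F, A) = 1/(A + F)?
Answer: -150626057/49802918 ≈ -3.0244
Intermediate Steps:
(-472182 + R(332, -13))/(129462 + (l - 93)*215) = (-472182 + 1/(-13 + 332))/(129462 + (217 - 93)*215) = (-472182 + 1/319)/(129462 + 124*215) = (-472182 + 1/319)/(129462 + 26660) = -150626057/319/156122 = -150626057/319*1/156122 = -150626057/49802918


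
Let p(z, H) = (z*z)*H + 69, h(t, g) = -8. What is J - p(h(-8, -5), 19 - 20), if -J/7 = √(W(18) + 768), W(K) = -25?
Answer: -5 - 7*√743 ≈ -195.81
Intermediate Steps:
J = -7*√743 (J = -7*√(-25 + 768) = -7*√743 ≈ -190.81)
p(z, H) = 69 + H*z² (p(z, H) = z²*H + 69 = H*z² + 69 = 69 + H*z²)
J - p(h(-8, -5), 19 - 20) = -7*√743 - (69 + (19 - 20)*(-8)²) = -7*√743 - (69 - 1*64) = -7*√743 - (69 - 64) = -7*√743 - 1*5 = -7*√743 - 5 = -5 - 7*√743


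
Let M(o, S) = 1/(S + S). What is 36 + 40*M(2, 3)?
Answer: 128/3 ≈ 42.667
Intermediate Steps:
M(o, S) = 1/(2*S)
36 + 40*M(2, 3) = 36 + 40*((½)/3) = 36 + 40*((½)*(⅓)) = 36 + 40*(⅙) = 36 + 20/3 = 128/3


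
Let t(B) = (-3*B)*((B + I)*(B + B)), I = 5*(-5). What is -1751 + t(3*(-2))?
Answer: 4945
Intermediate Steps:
I = -25
t(B) = -6*B²*(-25 + B) (t(B) = (-3*B)*((B - 25)*(B + B)) = (-3*B)*((-25 + B)*(2*B)) = (-3*B)*(2*B*(-25 + B)) = -6*B²*(-25 + B))
-1751 + t(3*(-2)) = -1751 + 6*(3*(-2))²*(25 - 3*(-2)) = -1751 + 6*(-6)²*(25 - 1*(-6)) = -1751 + 6*36*(25 + 6) = -1751 + 6*36*31 = -1751 + 6696 = 4945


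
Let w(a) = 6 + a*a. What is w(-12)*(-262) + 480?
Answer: -38820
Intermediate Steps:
w(a) = 6 + a²
w(-12)*(-262) + 480 = (6 + (-12)²)*(-262) + 480 = (6 + 144)*(-262) + 480 = 150*(-262) + 480 = -39300 + 480 = -38820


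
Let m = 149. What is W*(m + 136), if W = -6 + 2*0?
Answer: -1710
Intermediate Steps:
W = -6 (W = -6 + 0 = -6)
W*(m + 136) = -6*(149 + 136) = -6*285 = -1710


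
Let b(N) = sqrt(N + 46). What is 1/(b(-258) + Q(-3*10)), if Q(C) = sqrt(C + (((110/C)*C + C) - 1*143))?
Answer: -I/(sqrt(93) + 2*sqrt(53)) ≈ -0.041316*I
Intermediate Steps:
b(N) = sqrt(46 + N)
Q(C) = sqrt(-33 + 2*C) (Q(C) = sqrt(C + ((110 + C) - 143)) = sqrt(C + (-33 + C)) = sqrt(-33 + 2*C))
1/(b(-258) + Q(-3*10)) = 1/(sqrt(46 - 258) + sqrt(-33 + 2*(-3*10))) = 1/(sqrt(-212) + sqrt(-33 + 2*(-30))) = 1/(2*I*sqrt(53) + sqrt(-33 - 60)) = 1/(2*I*sqrt(53) + sqrt(-93)) = 1/(2*I*sqrt(53) + I*sqrt(93)) = 1/(I*sqrt(93) + 2*I*sqrt(53))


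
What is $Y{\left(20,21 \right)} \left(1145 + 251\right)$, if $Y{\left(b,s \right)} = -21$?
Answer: $-29316$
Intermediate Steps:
$Y{\left(20,21 \right)} \left(1145 + 251\right) = - 21 \left(1145 + 251\right) = \left(-21\right) 1396 = -29316$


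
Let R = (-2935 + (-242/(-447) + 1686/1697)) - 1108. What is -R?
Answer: 3065689721/758559 ≈ 4041.5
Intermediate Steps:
R = -3065689721/758559 (R = (-2935 + (-242*(-1/447) + 1686*(1/1697))) - 1108 = (-2935 + (242/447 + 1686/1697)) - 1108 = (-2935 + 1164316/758559) - 1108 = -2225206349/758559 - 1108 = -3065689721/758559 ≈ -4041.5)
-R = -1*(-3065689721/758559) = 3065689721/758559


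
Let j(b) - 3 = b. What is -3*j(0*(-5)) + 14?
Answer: 5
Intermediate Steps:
j(b) = 3 + b
-3*j(0*(-5)) + 14 = -3*(3 + 0*(-5)) + 14 = -3*(3 + 0) + 14 = -3*3 + 14 = -9 + 14 = 5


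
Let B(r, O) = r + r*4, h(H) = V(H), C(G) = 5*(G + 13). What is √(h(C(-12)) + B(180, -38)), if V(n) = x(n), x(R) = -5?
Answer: √895 ≈ 29.917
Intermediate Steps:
C(G) = 65 + 5*G (C(G) = 5*(13 + G) = 65 + 5*G)
V(n) = -5
h(H) = -5
B(r, O) = 5*r (B(r, O) = r + 4*r = 5*r)
√(h(C(-12)) + B(180, -38)) = √(-5 + 5*180) = √(-5 + 900) = √895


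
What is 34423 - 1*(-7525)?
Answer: 41948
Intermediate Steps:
34423 - 1*(-7525) = 34423 + 7525 = 41948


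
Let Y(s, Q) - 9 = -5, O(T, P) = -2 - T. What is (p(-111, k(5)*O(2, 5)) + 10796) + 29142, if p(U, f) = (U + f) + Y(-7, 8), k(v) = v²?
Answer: 39731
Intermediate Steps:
Y(s, Q) = 4 (Y(s, Q) = 9 - 5 = 4)
p(U, f) = 4 + U + f (p(U, f) = (U + f) + 4 = 4 + U + f)
(p(-111, k(5)*O(2, 5)) + 10796) + 29142 = ((4 - 111 + 5²*(-2 - 1*2)) + 10796) + 29142 = ((4 - 111 + 25*(-2 - 2)) + 10796) + 29142 = ((4 - 111 + 25*(-4)) + 10796) + 29142 = ((4 - 111 - 100) + 10796) + 29142 = (-207 + 10796) + 29142 = 10589 + 29142 = 39731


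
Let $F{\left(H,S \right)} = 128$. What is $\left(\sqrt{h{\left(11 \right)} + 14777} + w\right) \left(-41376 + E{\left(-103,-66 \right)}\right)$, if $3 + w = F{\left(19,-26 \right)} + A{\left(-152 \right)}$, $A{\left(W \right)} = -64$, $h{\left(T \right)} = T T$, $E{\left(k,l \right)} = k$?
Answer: $-2530219 - 41479 \sqrt{14898} \approx -7.593 \cdot 10^{6}$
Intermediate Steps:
$h{\left(T \right)} = T^{2}$
$w = 61$ ($w = -3 + \left(128 - 64\right) = -3 + 64 = 61$)
$\left(\sqrt{h{\left(11 \right)} + 14777} + w\right) \left(-41376 + E{\left(-103,-66 \right)}\right) = \left(\sqrt{11^{2} + 14777} + 61\right) \left(-41376 - 103\right) = \left(\sqrt{121 + 14777} + 61\right) \left(-41479\right) = \left(\sqrt{14898} + 61\right) \left(-41479\right) = \left(61 + \sqrt{14898}\right) \left(-41479\right) = -2530219 - 41479 \sqrt{14898}$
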